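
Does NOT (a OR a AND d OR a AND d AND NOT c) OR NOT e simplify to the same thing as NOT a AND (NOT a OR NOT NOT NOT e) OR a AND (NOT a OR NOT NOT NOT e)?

E1: NOT (a OR a AND d OR a AND d AND NOT c) OR NOT e
    = NOT (a OR a AND d) OR NOT e   [absorption]
    = NOT a OR NOT e   [absorption]
E2: NOT a AND (NOT a OR NOT NOT NOT e) OR a AND (NOT a OR NOT NOT NOT e)
    = NOT a OR NOT NOT NOT e   [distribution]
    = NOT a OR NOT e   [double negation]
Both reduce to NOT a OR NOT e, so they are equivalent.

Yes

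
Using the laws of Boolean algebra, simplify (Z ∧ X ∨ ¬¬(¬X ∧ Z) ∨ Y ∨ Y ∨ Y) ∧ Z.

Z

(Z ∧ X ∨ ¬¬(¬X ∧ Z) ∨ Y ∨ Y ∨ Y) ∧ Z
= (Z ∧ X ∨ ¬X ∧ Z ∨ Y ∨ Y ∨ Y) ∧ Z   (double negation)
= (Z ∨ Y ∨ Y ∨ Y) ∧ Z   (distribution)
= (Z ∨ Y ∨ Y) ∧ Z   (idempotence)
= (Z ∨ Y) ∧ Z   (idempotence)
= Z   (absorption)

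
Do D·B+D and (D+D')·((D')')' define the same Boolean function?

E1: D·B+D
    = D   [absorption]
E2: (D+D')·((D')')'
    = ((D')')'   [complement / identity]
    = D'   [double negation]
These differ: at B=0, D=0, E1 = 0 but E2 = 1.

No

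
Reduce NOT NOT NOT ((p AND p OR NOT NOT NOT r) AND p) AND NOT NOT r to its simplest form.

NOT p AND r

NOT NOT NOT ((p AND p OR NOT NOT NOT r) AND p) AND NOT NOT r
= NOT NOT NOT ((p AND p OR NOT NOT NOT r) AND p) AND r
= NOT NOT NOT ((p OR NOT NOT NOT r) AND p) AND r
= NOT NOT NOT ((p OR NOT r) AND p) AND r
= NOT ((p OR NOT r) AND p) AND r
= NOT p AND r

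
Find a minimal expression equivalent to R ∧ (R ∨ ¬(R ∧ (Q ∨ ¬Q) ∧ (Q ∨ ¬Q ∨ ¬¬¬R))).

R ∧ (R ∨ ¬(R ∧ (Q ∨ ¬Q) ∧ (Q ∨ ¬Q ∨ ¬¬¬R)))
= R ∧ (R ∨ ¬(R ∧ (Q ∨ ¬Q) ∧ (Q ∨ ¬Q ∨ ¬R)))   — double negation
= R ∧ (R ∨ ¬(R ∧ (Q ∨ ¬Q)))   — absorption
= R ∧ (R ∨ ¬R)   — complement / identity
= R   — complement / identity

R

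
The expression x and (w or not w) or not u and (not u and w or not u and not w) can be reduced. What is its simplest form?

x or not u

x and (w or not w) or not u and (not u and w or not u and not w)
= x or not u and (not u and w or not u and not w)
= x or not u and not u
= x or not u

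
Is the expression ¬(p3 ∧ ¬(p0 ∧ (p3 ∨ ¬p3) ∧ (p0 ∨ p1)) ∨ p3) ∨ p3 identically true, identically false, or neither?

¬(p3 ∧ ¬(p0 ∧ (p3 ∨ ¬p3) ∧ (p0 ∨ p1)) ∨ p3) ∨ p3
= ¬(p3 ∧ ¬(p0 ∧ (p0 ∨ p1)) ∨ p3) ∨ p3   [complement / identity]
= ¬(p3 ∧ ¬p0 ∨ p3) ∨ p3   [absorption]
= ¬p3 ∨ p3   [absorption]
= True   [complement]

identically true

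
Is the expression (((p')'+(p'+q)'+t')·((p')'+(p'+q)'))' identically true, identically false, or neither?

(((p')'+(p'+q)'+t')·((p')'+(p'+q)'))'
= ((p')'+(p'+q)')'   — absorption
= p'·(p'+q)   — De Morgan
= p'   — absorption
This depends on p, so it is not a constant.

neither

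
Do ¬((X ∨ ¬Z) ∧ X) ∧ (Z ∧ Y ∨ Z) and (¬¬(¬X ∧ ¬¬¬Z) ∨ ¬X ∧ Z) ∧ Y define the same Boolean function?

E1: ¬((X ∨ ¬Z) ∧ X) ∧ (Z ∧ Y ∨ Z)
    = ¬((X ∨ ¬Z) ∧ X) ∧ Z   (absorption)
    = ¬X ∧ Z   (absorption)
E2: (¬¬(¬X ∧ ¬¬¬Z) ∨ ¬X ∧ Z) ∧ Y
    = (¬X ∧ ¬¬¬Z ∨ ¬X ∧ Z) ∧ Y   (double negation)
    = (¬X ∧ ¬Z ∨ ¬X ∧ Z) ∧ Y   (double negation)
    = ¬X ∧ Y   (distribution)
These differ: at X=0, Y=0, Z=1, E1 = 1 but E2 = 0.

No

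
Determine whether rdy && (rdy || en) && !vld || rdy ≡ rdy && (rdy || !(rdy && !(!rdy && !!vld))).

E1: rdy && (rdy || en) && !vld || rdy
    = rdy && !vld || rdy   (absorption)
    = rdy   (absorption)
E2: rdy && (rdy || !(rdy && !(!rdy && !!vld)))
    = rdy && (rdy || !(rdy && (rdy || !vld)))   (De Morgan)
    = rdy && (rdy || !rdy)   (absorption)
    = rdy   (complement / identity)
Both reduce to rdy, so they are equivalent.

Yes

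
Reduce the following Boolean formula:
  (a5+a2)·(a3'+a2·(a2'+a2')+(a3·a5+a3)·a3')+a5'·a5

(a5+a2)·(a3'+a2·(a2'+a2')+(a3·a5+a3)·a3')+a5'·a5
= (a5+a2)·(a3'+a2·(a2'+a2')+a3·a3')+a5'·a5   (absorption)
= (a5+a2)·(a3'+a2·a2'+a3·a3')+a5'·a5   (idempotence)
= (a5+a2)·(a3'+a2·a2'+a3·a3')   (complement / identity)
= (a5+a2)·(a3'+a3·a3')   (complement / identity)
= (a5+a2)·a3'   (complement / identity)

(a5+a2)·a3'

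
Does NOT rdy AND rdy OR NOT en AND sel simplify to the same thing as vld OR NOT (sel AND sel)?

E1: NOT rdy AND rdy OR NOT en AND sel
    = NOT en AND sel
E2: vld OR NOT (sel AND sel)
    = vld OR NOT sel
These differ: at en=0, rdy=0, sel=0, vld=1, E1 = 0 but E2 = 1.

No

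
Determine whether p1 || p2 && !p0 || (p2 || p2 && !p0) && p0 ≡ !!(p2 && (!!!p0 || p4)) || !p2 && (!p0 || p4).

E1: p1 || p2 && !p0 || (p2 || p2 && !p0) && p0
    = p1 || p2 && !p0 || p2 && p0   (absorption)
    = p1 || p2   (distribution)
E2: !!(p2 && (!!!p0 || p4)) || !p2 && (!p0 || p4)
    = p2 && (!!!p0 || p4) || !p2 && (!p0 || p4)   (double negation)
    = p2 && (!p0 || p4) || !p2 && (!p0 || p4)   (double negation)
    = !p0 || p4   (distribution)
These differ: at p0=1, p1=1, p2=0, p4=0, E1 = 1 but E2 = 0.

No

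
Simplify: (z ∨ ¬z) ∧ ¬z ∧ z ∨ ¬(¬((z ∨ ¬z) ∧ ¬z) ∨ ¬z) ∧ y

(z ∨ ¬z) ∧ ¬z ∧ z ∨ ¬(¬((z ∨ ¬z) ∧ ¬z) ∨ ¬z) ∧ y
= (z ∨ ¬z) ∧ ¬z ∧ z ∨ (z ∨ ¬z) ∧ ¬z ∧ z ∧ y   (De Morgan)
= (z ∨ ¬z) ∧ ¬z ∧ z   (absorption)
= ¬z ∧ z   (complement / identity)
= False   (complement)

False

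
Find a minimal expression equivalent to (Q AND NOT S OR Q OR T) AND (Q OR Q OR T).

Q OR T

(Q AND NOT S OR Q OR T) AND (Q OR Q OR T)
= (Q OR T) AND (Q OR Q OR T)   [absorption]
= (Q OR T) AND (Q OR T)   [idempotence]
= Q OR T   [idempotence]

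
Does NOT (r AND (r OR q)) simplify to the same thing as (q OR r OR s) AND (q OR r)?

E1: NOT (r AND (r OR q))
    = NOT r   [absorption]
E2: (q OR r OR s) AND (q OR r)
    = q OR r   [absorption]
These differ: at q=0, r=1, s=0, E1 = 0 but E2 = 1.

No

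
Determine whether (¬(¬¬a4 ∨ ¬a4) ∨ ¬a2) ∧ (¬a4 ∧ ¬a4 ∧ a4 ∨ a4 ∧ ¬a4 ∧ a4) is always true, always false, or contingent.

always false

(¬(¬¬a4 ∨ ¬a4) ∨ ¬a2) ∧ (¬a4 ∧ ¬a4 ∧ a4 ∨ a4 ∧ ¬a4 ∧ a4)
= (¬a4 ∧ a4 ∨ ¬a2) ∧ (¬a4 ∧ ¬a4 ∧ a4 ∨ a4 ∧ ¬a4 ∧ a4)   — De Morgan
= (¬a4 ∧ a4 ∨ ¬a2) ∧ ¬a4 ∧ a4   — distribution
= ¬a4 ∧ a4   — absorption
= False   — complement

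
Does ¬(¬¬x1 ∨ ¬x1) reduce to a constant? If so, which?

¬(¬¬x1 ∨ ¬x1)
= ¬x1 ∧ x1   [De Morgan]
= False   [complement]

yes, False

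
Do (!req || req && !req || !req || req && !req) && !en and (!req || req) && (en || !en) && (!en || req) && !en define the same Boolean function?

E1: (!req || req && !req || !req || req && !req) && !en
    = (!req || req && !req) && !en   (idempotence)
    = !req && !en   (complement / identity)
E2: (!req || req) && (en || !en) && (!en || req) && !en
    = (!req || req) && (en || !en) && !en   (absorption)
    = (en || !en) && !en   (complement / identity)
    = !en   (complement / identity)
These differ: at en=0, req=1, E1 = 0 but E2 = 1.

No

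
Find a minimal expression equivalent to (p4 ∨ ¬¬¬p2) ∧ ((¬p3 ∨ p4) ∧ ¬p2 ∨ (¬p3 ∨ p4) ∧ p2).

¬p2 ∧ ¬p3 ∨ p4

(p4 ∨ ¬¬¬p2) ∧ ((¬p3 ∨ p4) ∧ ¬p2 ∨ (¬p3 ∨ p4) ∧ p2)
= (p4 ∨ ¬¬¬p2) ∧ (¬p3 ∨ p4)
= (p4 ∨ ¬p2) ∧ (¬p3 ∨ p4)
= ¬p2 ∧ ¬p3 ∨ p4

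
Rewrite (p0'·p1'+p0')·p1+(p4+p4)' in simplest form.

(p0'·p1'+p0')·p1+(p4+p4)'
= p0'·p1+(p4+p4)'
= p0'·p1+p4'

p0'·p1+p4'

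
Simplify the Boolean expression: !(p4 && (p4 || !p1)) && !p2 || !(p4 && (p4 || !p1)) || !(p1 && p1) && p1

!p4

!(p4 && (p4 || !p1)) && !p2 || !(p4 && (p4 || !p1)) || !(p1 && p1) && p1
= !(p4 && (p4 || !p1)) || !(p1 && p1) && p1   [absorption]
= !p4 || !(p1 && p1) && p1   [absorption]
= !p4 || !p1 && p1   [idempotence]
= !p4   [complement / identity]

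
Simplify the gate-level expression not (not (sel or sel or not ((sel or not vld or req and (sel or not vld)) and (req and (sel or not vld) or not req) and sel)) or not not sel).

not sel

not (not (sel or sel or not ((sel or not vld or req and (sel or not vld)) and (req and (sel or not vld) or not req) and sel)) or not not sel)
= not (not (sel or sel or not ((req and (sel or not vld) or (sel or not vld) and not req) and sel)) or not not sel)   [distribution]
= not (not (sel or sel or not ((sel or not vld) and sel)) or not not sel)   [distribution]
= (sel or sel or not ((sel or not vld) and sel)) and not sel   [De Morgan]
= (sel or not ((sel or not vld) and sel)) and not sel   [idempotence]
= (sel or not sel) and not sel   [absorption]
= not sel   [complement / identity]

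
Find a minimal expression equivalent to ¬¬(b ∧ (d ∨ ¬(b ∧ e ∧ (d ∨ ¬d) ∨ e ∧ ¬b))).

b ∧ (d ∨ ¬e)

¬¬(b ∧ (d ∨ ¬(b ∧ e ∧ (d ∨ ¬d) ∨ e ∧ ¬b)))
= ¬¬(b ∧ (d ∨ ¬(b ∧ e ∨ e ∧ ¬b)))   [complement / identity]
= b ∧ (d ∨ ¬(b ∧ e ∨ e ∧ ¬b))   [double negation]
= b ∧ (d ∨ ¬e)   [distribution]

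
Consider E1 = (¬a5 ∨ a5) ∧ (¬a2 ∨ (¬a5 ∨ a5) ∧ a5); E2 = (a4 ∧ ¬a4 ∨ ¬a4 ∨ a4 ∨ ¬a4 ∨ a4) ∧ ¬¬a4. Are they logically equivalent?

E1: (¬a5 ∨ a5) ∧ (¬a2 ∨ (¬a5 ∨ a5) ∧ a5)
    = (¬a5 ∨ a5) ∧ (¬a2 ∨ a5)
    = ¬a2 ∨ a5
E2: (a4 ∧ ¬a4 ∨ ¬a4 ∨ a4 ∨ ¬a4 ∨ a4) ∧ ¬¬a4
    = (¬a4 ∨ a4 ∨ ¬a4 ∨ a4) ∧ ¬¬a4
    = (¬a4 ∨ a4) ∧ ¬¬a4
    = (¬a4 ∨ a4) ∧ a4
    = a4
These differ: at a2=0, a4=0, a5=0, E1 = 1 but E2 = 0.

No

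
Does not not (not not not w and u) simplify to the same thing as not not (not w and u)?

E1: not not (not not not w and u)
    = not not not w and u
    = not w and u
E2: not not (not w and u)
    = not w and u
Both reduce to not w and u, so they are equivalent.

Yes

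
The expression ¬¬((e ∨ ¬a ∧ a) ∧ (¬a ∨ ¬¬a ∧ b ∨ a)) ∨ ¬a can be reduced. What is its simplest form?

e ∨ ¬a

¬¬((e ∨ ¬a ∧ a) ∧ (¬a ∨ ¬¬a ∧ b ∨ a)) ∨ ¬a
= ¬¬(e ∧ (¬a ∨ ¬¬a ∧ b ∨ a)) ∨ ¬a   (complement / identity)
= e ∧ (¬a ∨ ¬¬a ∧ b ∨ a) ∨ ¬a   (double negation)
= e ∧ (¬a ∨ a ∧ b ∨ a) ∨ ¬a   (double negation)
= e ∧ (¬a ∨ a) ∨ ¬a   (absorption)
= e ∨ ¬a   (complement / identity)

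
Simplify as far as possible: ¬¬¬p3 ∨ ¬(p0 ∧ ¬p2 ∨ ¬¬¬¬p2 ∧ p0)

¬¬¬p3 ∨ ¬(p0 ∧ ¬p2 ∨ ¬¬¬¬p2 ∧ p0)
= ¬¬¬p3 ∨ ¬(p0 ∧ ¬p2 ∨ ¬¬p2 ∧ p0)
= ¬¬¬p3 ∨ ¬(p0 ∧ ¬p2 ∨ p2 ∧ p0)
= ¬p3 ∨ ¬(p0 ∧ ¬p2 ∨ p2 ∧ p0)
= ¬p3 ∨ ¬p0

¬p3 ∨ ¬p0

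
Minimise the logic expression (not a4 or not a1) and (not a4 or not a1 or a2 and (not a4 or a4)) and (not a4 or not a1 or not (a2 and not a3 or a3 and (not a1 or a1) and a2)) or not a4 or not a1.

(not a4 or not a1) and (not a4 or not a1 or a2 and (not a4 or a4)) and (not a4 or not a1 or not (a2 and not a3 or a3 and (not a1 or a1) and a2)) or not a4 or not a1
= (not a4 or not a1) and (not a4 or not a1 or a2 and (not a4 or a4)) and (not a4 or not a1 or not (a2 and not a3 or a3 and a2)) or not a4 or not a1   [complement / identity]
= (not a4 or not a1) and (not a4 or not a1 or a2 and (not a4 or a4)) and (not a4 or not a1 or not a2) or not a4 or not a1   [distribution]
= (not a4 or not a1) and (not a4 or not a1 or a2) and (not a4 or not a1 or not a2) or not a4 or not a1   [complement / identity]
= (not a4 or not a1) and (not a4 or not a1 or not a2) or not a4 or not a1   [absorption]
= not a4 or not a1 or not a4 or not a1   [absorption]
= not a4 or not a1   [idempotence]

not a4 or not a1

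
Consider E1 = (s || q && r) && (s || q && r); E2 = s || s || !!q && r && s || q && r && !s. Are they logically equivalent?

Yes

E1: (s || q && r) && (s || q && r)
    = s || q && r   (idempotence)
E2: s || s || !!q && r && s || q && r && !s
    = s || s || q && r && s || q && r && !s   (double negation)
    = s || q && r && s || q && r && !s   (idempotence)
    = s || q && r   (distribution)
Both reduce to s || q && r, so they are equivalent.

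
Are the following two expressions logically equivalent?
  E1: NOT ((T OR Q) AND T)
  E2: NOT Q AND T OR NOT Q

E1: NOT ((T OR Q) AND T)
    = NOT T   [absorption]
E2: NOT Q AND T OR NOT Q
    = NOT Q   [absorption]
These differ: at Q=1, T=0, E1 = 1 but E2 = 0.

No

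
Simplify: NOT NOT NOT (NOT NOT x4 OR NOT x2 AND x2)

NOT NOT NOT (NOT NOT x4 OR NOT x2 AND x2)
= NOT NOT NOT NOT NOT x4   [complement / identity]
= NOT NOT NOT x4   [double negation]
= NOT x4   [double negation]

NOT x4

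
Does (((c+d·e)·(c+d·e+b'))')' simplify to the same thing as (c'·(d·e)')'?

Yes

E1: (((c+d·e)·(c+d·e+b'))')'
    = ((c+d·e)')'   — absorption
    = c+d·e   — double negation
E2: (c'·(d·e)')'
    = c+d·e   — De Morgan
Both reduce to c+d·e, so they are equivalent.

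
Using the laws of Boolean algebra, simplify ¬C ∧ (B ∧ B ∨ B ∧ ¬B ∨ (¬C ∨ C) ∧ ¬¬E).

¬C ∧ (B ∨ E)

¬C ∧ (B ∧ B ∨ B ∧ ¬B ∨ (¬C ∨ C) ∧ ¬¬E)
= ¬C ∧ (B ∧ B ∨ B ∧ ¬B ∨ ¬¬E)   (complement / identity)
= ¬C ∧ (B ∨ ¬¬E)   (distribution)
= ¬C ∧ (B ∨ E)   (double negation)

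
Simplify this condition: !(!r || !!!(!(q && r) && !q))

r && !q

!(!r || !!!(!(q && r) && !q))
= !(!r || !!(q && r || q))   (De Morgan)
= !(!r || !!q)   (absorption)
= r && !q   (De Morgan)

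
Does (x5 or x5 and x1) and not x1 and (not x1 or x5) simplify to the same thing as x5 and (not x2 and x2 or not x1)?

E1: (x5 or x5 and x1) and not x1 and (not x1 or x5)
    = x5 and not x1 and (not x1 or x5)   (absorption)
    = x5 and not x1   (absorption)
E2: x5 and (not x2 and x2 or not x1)
    = x5 and not x1   (complement / identity)
Both reduce to x5 and not x1, so they are equivalent.

Yes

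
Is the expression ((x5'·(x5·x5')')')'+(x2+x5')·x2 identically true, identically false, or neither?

neither

((x5'·(x5·x5')')')'+(x2+x5')·x2
= (x5+x5·x5')'+(x2+x5')·x2   [De Morgan]
= x5'+(x2+x5')·x2   [complement / identity]
= x5'+x2   [absorption]
This depends on x2, x5, so it is not a constant.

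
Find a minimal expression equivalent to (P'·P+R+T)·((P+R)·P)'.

(R+T)·P'

(P'·P+R+T)·((P+R)·P)'
= (P'·P+R+T)·P'   (absorption)
= (R+T)·P'   (complement / identity)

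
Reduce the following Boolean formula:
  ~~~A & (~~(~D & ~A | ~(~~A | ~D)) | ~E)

~A

~~~A & (~~(~D & ~A | ~(~~A | ~D)) | ~E)
= ~~~A & (~~(~D & ~A | ~A & D) | ~E)   [De Morgan]
= ~~~A & (~~~A | ~E)   [distribution]
= ~~~A   [absorption]
= ~A   [double negation]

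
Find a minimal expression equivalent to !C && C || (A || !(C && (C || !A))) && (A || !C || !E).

!C && C || (A || !(C && (C || !A))) && (A || !C || !E)
= !C && C || (A || !C) && (A || !C || !E)
= (A || !C) && (A || !C || !E)
= A || !C

A || !C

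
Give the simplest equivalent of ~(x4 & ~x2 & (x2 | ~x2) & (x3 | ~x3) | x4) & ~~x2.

~x4 & x2

~(x4 & ~x2 & (x2 | ~x2) & (x3 | ~x3) | x4) & ~~x2
= ~(x4 & ~x2 & (x3 | ~x3) | x4) & ~~x2   (complement / identity)
= ~(x4 & ~x2 | x4) & ~~x2   (complement / identity)
= ~x4 & ~~x2   (absorption)
= ~x4 & x2   (double negation)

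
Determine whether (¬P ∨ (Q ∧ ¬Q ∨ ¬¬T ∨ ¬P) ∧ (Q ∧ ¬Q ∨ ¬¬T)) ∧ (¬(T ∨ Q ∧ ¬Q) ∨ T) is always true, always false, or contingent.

(¬P ∨ (Q ∧ ¬Q ∨ ¬¬T ∨ ¬P) ∧ (Q ∧ ¬Q ∨ ¬¬T)) ∧ (¬(T ∨ Q ∧ ¬Q) ∨ T)
= (¬P ∨ Q ∧ ¬Q ∨ ¬¬T) ∧ (¬(T ∨ Q ∧ ¬Q) ∨ T)   (absorption)
= (¬P ∨ Q ∧ ¬Q ∨ ¬¬T) ∧ (¬T ∨ T)   (complement / identity)
= (¬P ∨ Q ∧ ¬Q ∨ T) ∧ (¬T ∨ T)   (double negation)
= ¬P ∨ Q ∧ ¬Q ∨ T   (complement / identity)
= ¬P ∨ T   (complement / identity)
This depends on P, T, so it is not a constant.

contingent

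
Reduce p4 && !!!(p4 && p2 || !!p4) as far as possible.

false

p4 && !!!(p4 && p2 || !!p4)
= p4 && !!!(p4 && p2 || p4)   [double negation]
= p4 && !!!p4   [absorption]
= p4 && !p4   [double negation]
= false   [complement]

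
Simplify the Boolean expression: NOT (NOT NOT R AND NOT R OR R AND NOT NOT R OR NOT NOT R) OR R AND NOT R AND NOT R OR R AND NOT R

NOT (NOT NOT R AND NOT R OR R AND NOT NOT R OR NOT NOT R) OR R AND NOT R AND NOT R OR R AND NOT R
= NOT (NOT NOT R OR NOT NOT R) OR R AND NOT R AND NOT R OR R AND NOT R   [distribution]
= NOT R AND NOT R OR R AND NOT R AND NOT R OR R AND NOT R   [De Morgan]
= NOT R AND NOT R OR R AND NOT R OR R AND NOT R   [idempotence]
= NOT R AND NOT R OR R AND NOT R   [complement / identity]
= NOT R   [distribution]

NOT R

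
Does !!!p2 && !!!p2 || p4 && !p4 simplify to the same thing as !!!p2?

E1: !!!p2 && !!!p2 || p4 && !p4
    = !!!p2 && !!!p2   (complement / identity)
    = !!!p2   (idempotence)
    = !p2   (double negation)
E2: !!!p2
    = !p2   (double negation)
Both reduce to !p2, so they are equivalent.

Yes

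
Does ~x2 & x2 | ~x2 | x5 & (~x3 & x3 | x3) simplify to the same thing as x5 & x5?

No

E1: ~x2 & x2 | ~x2 | x5 & (~x3 & x3 | x3)
    = ~x2 | x5 & (~x3 & x3 | x3)
    = ~x2 | x5 & x3
E2: x5 & x5
    = x5
These differ: at x2=0, x3=1, x5=0, E1 = 1 but E2 = 0.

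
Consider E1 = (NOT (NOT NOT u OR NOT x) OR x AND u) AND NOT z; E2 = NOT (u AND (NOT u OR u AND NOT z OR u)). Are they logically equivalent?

E1: (NOT (NOT NOT u OR NOT x) OR x AND u) AND NOT z
    = (NOT u AND x OR x AND u) AND NOT z
    = x AND NOT z
E2: NOT (u AND (NOT u OR u AND NOT z OR u))
    = NOT (u AND (NOT u OR u))
    = NOT u
These differ: at u=0, x=1, z=1, E1 = 0 but E2 = 1.

No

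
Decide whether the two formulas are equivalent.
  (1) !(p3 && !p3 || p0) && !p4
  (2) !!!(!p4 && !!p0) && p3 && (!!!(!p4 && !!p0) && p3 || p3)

E1: !(p3 && !p3 || p0) && !p4
    = !p0 && !p4
E2: !!!(!p4 && !!p0) && p3 && (!!!(!p4 && !!p0) && p3 || p3)
    = !!!(!p4 && !!p0) && p3
    = !(!p4 && !!p0) && p3
    = (p4 || !p0) && p3
These differ: at p0=0, p3=1, p4=1, E1 = 0 but E2 = 1.

No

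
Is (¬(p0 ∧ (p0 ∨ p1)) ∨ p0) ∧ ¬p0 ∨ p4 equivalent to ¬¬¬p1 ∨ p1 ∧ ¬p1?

E1: (¬(p0 ∧ (p0 ∨ p1)) ∨ p0) ∧ ¬p0 ∨ p4
    = (¬p0 ∨ p0) ∧ ¬p0 ∨ p4
    = ¬p0 ∨ p4
E2: ¬¬¬p1 ∨ p1 ∧ ¬p1
    = ¬¬¬p1
    = ¬p1
These differ: at p0=0, p1=1, p4=1, E1 = 1 but E2 = 0.

No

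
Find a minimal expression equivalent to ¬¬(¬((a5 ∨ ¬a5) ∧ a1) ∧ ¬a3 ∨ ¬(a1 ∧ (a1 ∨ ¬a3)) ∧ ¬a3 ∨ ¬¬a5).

¬¬(¬((a5 ∨ ¬a5) ∧ a1) ∧ ¬a3 ∨ ¬(a1 ∧ (a1 ∨ ¬a3)) ∧ ¬a3 ∨ ¬¬a5)
= ¬¬(¬((a5 ∨ ¬a5) ∧ a1) ∧ ¬a3 ∨ ¬a1 ∧ ¬a3 ∨ ¬¬a5)
= ¬¬(¬((a5 ∨ ¬a5) ∧ a1) ∧ ¬a3 ∨ ¬a1 ∧ ¬a3 ∨ a5)
= ¬¬(¬a1 ∧ ¬a3 ∨ ¬a1 ∧ ¬a3 ∨ a5)
= ¬¬(¬a1 ∧ ¬a3 ∨ a5)
= ¬a1 ∧ ¬a3 ∨ a5

¬a1 ∧ ¬a3 ∨ a5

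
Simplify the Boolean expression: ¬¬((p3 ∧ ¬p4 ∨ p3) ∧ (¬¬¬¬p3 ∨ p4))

¬¬((p3 ∧ ¬p4 ∨ p3) ∧ (¬¬¬¬p3 ∨ p4))
= ¬¬((p3 ∧ ¬p4 ∨ p3) ∧ (¬¬p3 ∨ p4))   (double negation)
= ¬¬(p3 ∧ (¬¬p3 ∨ p4))   (absorption)
= ¬¬(p3 ∧ (p3 ∨ p4))   (double negation)
= p3 ∧ (p3 ∨ p4)   (double negation)
= p3   (absorption)

p3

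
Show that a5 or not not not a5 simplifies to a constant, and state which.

a5 or not not not a5
= a5 or not a5   — double negation
= True   — complement

True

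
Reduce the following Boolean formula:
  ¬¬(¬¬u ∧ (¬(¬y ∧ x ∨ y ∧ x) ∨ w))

u ∧ (¬x ∨ w)

¬¬(¬¬u ∧ (¬(¬y ∧ x ∨ y ∧ x) ∨ w))
= ¬¬(¬¬u ∧ (¬x ∨ w))
= ¬¬u ∧ (¬x ∨ w)
= u ∧ (¬x ∨ w)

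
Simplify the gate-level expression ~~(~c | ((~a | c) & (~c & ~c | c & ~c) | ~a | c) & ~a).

~c | ~a

~~(~c | ((~a | c) & (~c & ~c | c & ~c) | ~a | c) & ~a)
= ~c | ((~a | c) & (~c & ~c | c & ~c) | ~a | c) & ~a   (double negation)
= ~c | ((~a | c) & ~c | ~a | c) & ~a   (distribution)
= ~c | (~a | c) & ~a   (absorption)
= ~c | ~a   (absorption)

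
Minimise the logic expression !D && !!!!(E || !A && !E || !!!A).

!D && (E || !A)

!D && !!!!(E || !A && !E || !!!A)
= !D && !!(E || !A && !E || !!!A)   (double negation)
= !D && !!(E || !A && !E || !A)   (double negation)
= !D && (E || !A && !E || !A)   (double negation)
= !D && (E || !A)   (absorption)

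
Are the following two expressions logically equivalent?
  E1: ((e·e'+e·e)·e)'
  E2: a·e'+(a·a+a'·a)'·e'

Yes

E1: ((e·e'+e·e)·e)'
    = (e·e)'
    = e'
E2: a·e'+(a·a+a'·a)'·e'
    = a·e'+a'·e'
    = e'
Both reduce to e', so they are equivalent.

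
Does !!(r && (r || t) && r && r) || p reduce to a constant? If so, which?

no

!!(r && (r || t) && r && r) || p
= r && (r || t) && r && r || p   — double negation
= r && (r || t) && r || p   — idempotence
= r && r || p   — absorption
= r || p   — idempotence
This depends on p, r, so it is not a constant.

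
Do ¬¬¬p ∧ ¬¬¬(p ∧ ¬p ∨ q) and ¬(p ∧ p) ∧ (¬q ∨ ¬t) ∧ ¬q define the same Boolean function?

Yes

E1: ¬¬¬p ∧ ¬¬¬(p ∧ ¬p ∨ q)
    = ¬¬¬p ∧ ¬(p ∧ ¬p ∨ q)   — double negation
    = ¬¬¬p ∧ ¬q   — complement / identity
    = ¬p ∧ ¬q   — double negation
E2: ¬(p ∧ p) ∧ (¬q ∨ ¬t) ∧ ¬q
    = ¬p ∧ (¬q ∨ ¬t) ∧ ¬q   — idempotence
    = ¬p ∧ ¬q   — absorption
Both reduce to ¬p ∧ ¬q, so they are equivalent.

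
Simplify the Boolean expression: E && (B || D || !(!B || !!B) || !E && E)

E && (B || D)

E && (B || D || !(!B || !!B) || !E && E)
= E && (B || D || !(!B || !!B))
= E && (B || D || B && !B)
= E && (B || D)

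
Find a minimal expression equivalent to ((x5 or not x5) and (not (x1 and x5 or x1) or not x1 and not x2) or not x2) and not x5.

((x5 or not x5) and (not (x1 and x5 or x1) or not x1 and not x2) or not x2) and not x5
= ((x5 or not x5) and (not x1 or not x1 and not x2) or not x2) and not x5   [absorption]
= (not x1 or not x1 and not x2 or not x2) and not x5   [complement / identity]
= (not x1 or not x2) and not x5   [absorption]

(not x1 or not x2) and not x5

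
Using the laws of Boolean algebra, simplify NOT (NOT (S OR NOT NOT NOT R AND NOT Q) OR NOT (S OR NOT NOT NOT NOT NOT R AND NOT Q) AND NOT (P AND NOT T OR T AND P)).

S OR NOT R AND NOT Q

NOT (NOT (S OR NOT NOT NOT R AND NOT Q) OR NOT (S OR NOT NOT NOT NOT NOT R AND NOT Q) AND NOT (P AND NOT T OR T AND P))
= NOT (NOT (S OR NOT NOT NOT R AND NOT Q) OR NOT (S OR NOT NOT NOT NOT NOT R AND NOT Q) AND NOT P)   [distribution]
= NOT (NOT (S OR NOT NOT NOT R AND NOT Q) OR NOT (S OR NOT NOT NOT R AND NOT Q) AND NOT P)   [double negation]
= NOT NOT (S OR NOT NOT NOT R AND NOT Q)   [absorption]
= NOT NOT (S OR NOT R AND NOT Q)   [double negation]
= S OR NOT R AND NOT Q   [double negation]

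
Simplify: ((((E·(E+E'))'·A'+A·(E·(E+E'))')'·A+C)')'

E·A+C

((((E·(E+E'))'·A'+A·(E·(E+E'))')'·A+C)')'
= ((((E·(E+E'))')'·A+C)')'
= ((E·(E+E')·A+C)')'
= ((E·A+C)')'
= E·A+C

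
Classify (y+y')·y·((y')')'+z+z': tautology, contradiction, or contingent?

tautology

(y+y')·y·((y')')'+z+z'
= (y+y')·y·y'+z+z'   [double negation]
= y·y'+z+z'   [complement / identity]
= z+z'   [complement / identity]
= 1   [complement]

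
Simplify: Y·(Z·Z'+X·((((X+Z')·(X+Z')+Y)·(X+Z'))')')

Y·X

Y·(Z·Z'+X·((((X+Z')·(X+Z')+Y)·(X+Z'))')')
= Y·X·((((X+Z')·(X+Z')+Y)·(X+Z'))')'   [complement / identity]
= Y·X·((X+Z')·(X+Z')+Y)·(X+Z')   [double negation]
= Y·X·(X+Z'+Y)·(X+Z')   [idempotence]
= Y·X·(X+Z')   [absorption]
= Y·X   [absorption]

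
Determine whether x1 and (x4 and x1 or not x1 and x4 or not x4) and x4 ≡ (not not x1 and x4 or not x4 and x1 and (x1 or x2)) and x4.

E1: x1 and (x4 and x1 or not x1 and x4 or not x4) and x4
    = x1 and (x4 or not x4) and x4
    = x1 and x4
E2: (not not x1 and x4 or not x4 and x1 and (x1 or x2)) and x4
    = (x1 and x4 or not x4 and x1 and (x1 or x2)) and x4
    = (x1 and x4 or not x4 and x1) and x4
    = x1 and x4
Both reduce to x1 and x4, so they are equivalent.

Yes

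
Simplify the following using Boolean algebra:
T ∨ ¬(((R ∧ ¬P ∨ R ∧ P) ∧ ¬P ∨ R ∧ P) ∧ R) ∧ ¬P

T ∨ ¬(((R ∧ ¬P ∨ R ∧ P) ∧ ¬P ∨ R ∧ P) ∧ R) ∧ ¬P
= T ∨ ¬((R ∧ ¬P ∨ R ∧ P) ∧ R) ∧ ¬P   — distribution
= T ∨ ¬(R ∧ R) ∧ ¬P   — distribution
= T ∨ ¬R ∧ ¬P   — idempotence

T ∨ ¬R ∧ ¬P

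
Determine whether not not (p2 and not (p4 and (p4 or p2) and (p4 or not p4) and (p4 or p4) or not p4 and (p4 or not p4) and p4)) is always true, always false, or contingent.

contingent

not not (p2 and not (p4 and (p4 or p2) and (p4 or not p4) and (p4 or p4) or not p4 and (p4 or not p4) and p4))
= not not (p2 and not (p4 and (p4 or not p4) and (p4 or p4) or not p4 and (p4 or not p4) and p4))   — absorption
= not not (p2 and not (p4 and (p4 or not p4) and p4 or not p4 and (p4 or not p4) and p4))   — idempotence
= not not (p2 and not ((p4 or not p4) and p4))   — distribution
= p2 and not ((p4 or not p4) and p4)   — double negation
= p2 and not p4   — complement / identity
This depends on p2, p4, so it is not a constant.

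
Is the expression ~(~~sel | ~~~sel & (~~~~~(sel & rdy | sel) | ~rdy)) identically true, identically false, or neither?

identically false

~(~~sel | ~~~sel & (~~~~~(sel & rdy | sel) | ~rdy))
= ~(~~sel | ~~~sel & (~~~~~sel | ~rdy))   [absorption]
= ~(~~sel | ~~~sel & (~~~sel | ~rdy))   [double negation]
= ~(~~sel | ~~~sel)   [absorption]
= ~sel & ~~sel   [De Morgan]
= ~sel & sel   [double negation]
= 0   [complement]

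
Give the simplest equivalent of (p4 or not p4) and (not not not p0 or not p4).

(p4 or not p4) and (not not not p0 or not p4)
= (p4 or not p4) and (not p0 or not p4)
= not p0 or not p4

not p0 or not p4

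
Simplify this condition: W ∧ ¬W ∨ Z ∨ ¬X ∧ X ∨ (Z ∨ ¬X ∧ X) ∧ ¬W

W ∧ ¬W ∨ Z ∨ ¬X ∧ X ∨ (Z ∨ ¬X ∧ X) ∧ ¬W
= W ∧ ¬W ∨ Z ∨ ¬X ∧ X   — absorption
= W ∧ ¬W ∨ Z   — complement / identity
= Z   — complement / identity

Z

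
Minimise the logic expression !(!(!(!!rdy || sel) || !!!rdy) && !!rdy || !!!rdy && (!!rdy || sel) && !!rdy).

!rdy

!(!(!(!!rdy || sel) || !!!rdy) && !!rdy || !!!rdy && (!!rdy || sel) && !!rdy)
= !(!(!(!!rdy || sel) || !!!rdy) && !!rdy || !rdy && (!!rdy || sel) && !!rdy)
= !(!(!(!!rdy || sel) || !!!rdy) && rdy || !rdy && (!!rdy || sel) && !!rdy)
= !((!!rdy || sel) && !!rdy && rdy || !rdy && (!!rdy || sel) && !!rdy)
= !((!!rdy || sel) && !!rdy)
= !!!rdy
= !rdy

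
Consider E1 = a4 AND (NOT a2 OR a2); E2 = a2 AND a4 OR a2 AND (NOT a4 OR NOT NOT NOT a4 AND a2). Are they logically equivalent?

E1: a4 AND (NOT a2 OR a2)
    = a4   [complement / identity]
E2: a2 AND a4 OR a2 AND (NOT a4 OR NOT NOT NOT a4 AND a2)
    = a2 AND a4 OR a2 AND (NOT a4 OR NOT a4 AND a2)   [double negation]
    = a2 AND a4 OR a2 AND NOT a4   [absorption]
    = a2   [distribution]
These differ: at a2=0, a4=1, E1 = 1 but E2 = 0.

No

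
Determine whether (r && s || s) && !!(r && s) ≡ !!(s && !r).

E1: (r && s || s) && !!(r && s)
    = (r && s || s) && r && s
    = r && s
E2: !!(s && !r)
    = s && !r
These differ: at r=0, s=1, E1 = 0 but E2 = 1.

No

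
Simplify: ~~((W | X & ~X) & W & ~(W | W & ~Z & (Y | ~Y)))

~~((W | X & ~X) & W & ~(W | W & ~Z & (Y | ~Y)))
= ~~(W & W & ~(W | W & ~Z & (Y | ~Y)))   (complement / identity)
= ~~(W & ~(W | W & ~Z & (Y | ~Y)))   (idempotence)
= ~~(W & ~(W | W & ~Z))   (complement / identity)
= ~~(W & ~W)   (absorption)
= W & ~W   (double negation)
= 0   (complement)

0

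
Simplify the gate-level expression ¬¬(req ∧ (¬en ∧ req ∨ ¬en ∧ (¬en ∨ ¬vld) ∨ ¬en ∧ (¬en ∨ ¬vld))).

req ∧ ¬en

¬¬(req ∧ (¬en ∧ req ∨ ¬en ∧ (¬en ∨ ¬vld) ∨ ¬en ∧ (¬en ∨ ¬vld)))
= ¬¬(req ∧ (¬en ∧ req ∨ ¬en ∧ (¬en ∨ ¬vld)))
= ¬¬(req ∧ (¬en ∧ req ∨ ¬en))
= req ∧ (¬en ∧ req ∨ ¬en)
= req ∧ ¬en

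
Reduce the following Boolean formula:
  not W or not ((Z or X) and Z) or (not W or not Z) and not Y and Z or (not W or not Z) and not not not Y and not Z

not W or not Z

not W or not ((Z or X) and Z) or (not W or not Z) and not Y and Z or (not W or not Z) and not not not Y and not Z
= not W or not Z or (not W or not Z) and not Y and Z or (not W or not Z) and not not not Y and not Z   [absorption]
= not W or not Z or (not W or not Z) and not Y and Z or (not W or not Z) and not Y and not Z   [double negation]
= not W or not Z or (not W or not Z) and not Y   [distribution]
= not W or not Z   [absorption]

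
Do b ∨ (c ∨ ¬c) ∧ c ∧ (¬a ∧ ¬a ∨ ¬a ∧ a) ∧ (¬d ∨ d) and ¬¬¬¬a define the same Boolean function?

E1: b ∨ (c ∨ ¬c) ∧ c ∧ (¬a ∧ ¬a ∨ ¬a ∧ a) ∧ (¬d ∨ d)
    = b ∨ c ∧ (¬a ∧ ¬a ∨ ¬a ∧ a) ∧ (¬d ∨ d)
    = b ∨ c ∧ ¬a ∧ (¬d ∨ d)
    = b ∨ c ∧ ¬a
E2: ¬¬¬¬a
    = ¬¬a
    = a
These differ: at a=1, b=0, c=0, d=0, E1 = 0 but E2 = 1.

No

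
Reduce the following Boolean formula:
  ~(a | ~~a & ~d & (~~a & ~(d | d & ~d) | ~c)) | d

~a | d

~(a | ~~a & ~d & (~~a & ~(d | d & ~d) | ~c)) | d
= ~(a | ~~a & ~d & (~~a & ~d | ~c)) | d   — complement / identity
= ~(a | ~~a & ~d) | d   — absorption
= ~(a | a & ~d) | d   — double negation
= ~a | d   — absorption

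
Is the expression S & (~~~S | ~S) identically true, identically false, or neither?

identically false

S & (~~~S | ~S)
= S & (~S | ~S)   (double negation)
= S & ~S   (idempotence)
= 0   (complement)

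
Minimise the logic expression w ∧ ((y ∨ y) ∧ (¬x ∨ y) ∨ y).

w ∧ y

w ∧ ((y ∨ y) ∧ (¬x ∨ y) ∨ y)
= w ∧ (y ∧ ¬x ∨ y ∨ y)
= w ∧ (y ∨ y)
= w ∧ y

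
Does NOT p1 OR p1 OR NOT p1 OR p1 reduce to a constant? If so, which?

NOT p1 OR p1 OR NOT p1 OR p1
= NOT p1 OR p1   [idempotence]
= TRUE   [complement]

yes, True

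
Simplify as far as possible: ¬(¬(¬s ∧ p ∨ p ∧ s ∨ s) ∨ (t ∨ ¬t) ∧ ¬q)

¬(¬(¬s ∧ p ∨ p ∧ s ∨ s) ∨ (t ∨ ¬t) ∧ ¬q)
= ¬(¬(¬s ∧ p ∨ p ∧ s ∨ s) ∨ ¬q)   — complement / identity
= ¬(¬(p ∨ s) ∨ ¬q)   — distribution
= (p ∨ s) ∧ q   — De Morgan

(p ∨ s) ∧ q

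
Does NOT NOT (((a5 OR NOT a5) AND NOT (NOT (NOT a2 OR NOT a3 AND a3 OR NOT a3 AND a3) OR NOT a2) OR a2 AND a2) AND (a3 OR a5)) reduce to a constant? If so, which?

no

NOT NOT (((a5 OR NOT a5) AND NOT (NOT (NOT a2 OR NOT a3 AND a3 OR NOT a3 AND a3) OR NOT a2) OR a2 AND a2) AND (a3 OR a5))
= NOT NOT (((a5 OR NOT a5) AND NOT (NOT (NOT a2 OR NOT a3 AND a3) OR NOT a2) OR a2 AND a2) AND (a3 OR a5))   [idempotence]
= NOT NOT (((a5 OR NOT a5) AND (NOT a2 OR NOT a3 AND a3) AND a2 OR a2 AND a2) AND (a3 OR a5))   [De Morgan]
= NOT NOT (((NOT a2 OR NOT a3 AND a3) AND a2 OR a2 AND a2) AND (a3 OR a5))   [complement / identity]
= NOT NOT ((NOT a2 AND a2 OR a2 AND a2) AND (a3 OR a5))   [complement / identity]
= NOT NOT (a2 AND (a3 OR a5))   [distribution]
= a2 AND (a3 OR a5)   [double negation]
This depends on a2, a3, a5, so it is not a constant.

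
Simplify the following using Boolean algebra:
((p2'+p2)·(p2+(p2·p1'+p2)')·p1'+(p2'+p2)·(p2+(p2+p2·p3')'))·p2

((p2'+p2)·(p2+(p2·p1'+p2)')·p1'+(p2'+p2)·(p2+(p2+p2·p3')'))·p2
= ((p2'+p2)·(p2+(p2·p1'+p2)')·p1'+(p2'+p2)·(p2+p2'))·p2   (absorption)
= ((p2'+p2)·(p2+p2')·p1'+(p2'+p2)·(p2+p2'))·p2   (absorption)
= (p2'+p2)·(p2+p2')·p2   (absorption)
= (p2'+p2)·p2   (complement / identity)
= p2   (complement / identity)

p2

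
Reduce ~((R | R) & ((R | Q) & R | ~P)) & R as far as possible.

~((R | R) & ((R | Q) & R | ~P)) & R
= ~((R | R) & (R | ~P)) & R
= ~(R | R & ~P) & R
= ~R & R
= 0

0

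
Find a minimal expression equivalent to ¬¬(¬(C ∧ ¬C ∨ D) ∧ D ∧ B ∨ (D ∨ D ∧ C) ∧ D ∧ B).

D ∧ B

¬¬(¬(C ∧ ¬C ∨ D) ∧ D ∧ B ∨ (D ∨ D ∧ C) ∧ D ∧ B)
= ¬¬(¬(C ∧ ¬C ∨ D) ∧ D ∧ B ∨ D ∧ D ∧ B)
= ¬(C ∧ ¬C ∨ D) ∧ D ∧ B ∨ D ∧ D ∧ B
= ¬D ∧ D ∧ B ∨ D ∧ D ∧ B
= D ∧ B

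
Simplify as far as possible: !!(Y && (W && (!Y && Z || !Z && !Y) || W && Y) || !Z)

!!(Y && (W && (!Y && Z || !Z && !Y) || W && Y) || !Z)
= !!(Y && (W && !Y || W && Y) || !Z)   [distribution]
= Y && (W && !Y || W && Y) || !Z   [double negation]
= Y && W || !Z   [distribution]

Y && W || !Z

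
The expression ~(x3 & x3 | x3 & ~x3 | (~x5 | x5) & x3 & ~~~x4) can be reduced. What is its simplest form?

~x3

~(x3 & x3 | x3 & ~x3 | (~x5 | x5) & x3 & ~~~x4)
= ~(x3 | (~x5 | x5) & x3 & ~~~x4)   — distribution
= ~(x3 | x3 & ~~~x4)   — complement / identity
= ~(x3 | x3 & ~x4)   — double negation
= ~x3   — absorption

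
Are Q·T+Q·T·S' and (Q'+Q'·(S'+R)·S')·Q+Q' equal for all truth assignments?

No

E1: Q·T+Q·T·S'
    = Q·T   (absorption)
E2: (Q'+Q'·(S'+R)·S')·Q+Q'
    = (Q'+Q'·S')·Q+Q'   (absorption)
    = Q'·Q+Q'   (absorption)
    = Q'   (complement / identity)
These differ: at Q=0, R=1, S=0, T=1, E1 = 0 but E2 = 1.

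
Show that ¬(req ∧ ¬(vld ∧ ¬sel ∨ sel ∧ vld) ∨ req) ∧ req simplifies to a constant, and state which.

False

¬(req ∧ ¬(vld ∧ ¬sel ∨ sel ∧ vld) ∨ req) ∧ req
= ¬(req ∧ ¬vld ∨ req) ∧ req
= ¬req ∧ req
= False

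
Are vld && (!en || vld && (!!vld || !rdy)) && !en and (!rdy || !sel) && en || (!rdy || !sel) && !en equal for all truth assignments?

E1: vld && (!en || vld && (!!vld || !rdy)) && !en
    = vld && (!en || vld && (vld || !rdy)) && !en   — double negation
    = vld && (!en || vld) && !en   — absorption
    = vld && !en   — absorption
E2: (!rdy || !sel) && en || (!rdy || !sel) && !en
    = !rdy || !sel   — distribution
These differ: at en=1, rdy=0, sel=0, vld=0, E1 = 0 but E2 = 1.

No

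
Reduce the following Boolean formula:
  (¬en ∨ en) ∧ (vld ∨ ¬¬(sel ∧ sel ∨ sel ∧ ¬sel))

(¬en ∨ en) ∧ (vld ∨ ¬¬(sel ∧ sel ∨ sel ∧ ¬sel))
= vld ∨ ¬¬(sel ∧ sel ∨ sel ∧ ¬sel)   [complement / identity]
= vld ∨ ¬¬sel   [distribution]
= vld ∨ sel   [double negation]

vld ∨ sel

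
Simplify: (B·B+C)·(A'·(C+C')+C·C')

(B·B+C)·(A'·(C+C')+C·C')
= (B·B+C)·A'·(C+C')   [complement / identity]
= (B+C)·A'·(C+C')   [idempotence]
= (B+C)·A'   [complement / identity]

(B+C)·A'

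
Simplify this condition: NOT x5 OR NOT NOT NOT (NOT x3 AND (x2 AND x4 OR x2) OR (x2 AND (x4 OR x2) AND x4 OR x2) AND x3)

NOT x5 OR NOT x2

NOT x5 OR NOT NOT NOT (NOT x3 AND (x2 AND x4 OR x2) OR (x2 AND (x4 OR x2) AND x4 OR x2) AND x3)
= NOT x5 OR NOT NOT NOT (NOT x3 AND (x2 AND x4 OR x2) OR (x2 AND x4 OR x2) AND x3)   — absorption
= NOT x5 OR NOT NOT NOT (x2 AND x4 OR x2)   — distribution
= NOT x5 OR NOT (x2 AND x4 OR x2)   — double negation
= NOT x5 OR NOT x2   — absorption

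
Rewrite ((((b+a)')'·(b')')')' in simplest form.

((((b+a)')'·(b')')')'
= ((b+a)'+b')'   — De Morgan
= (b+a)·b   — De Morgan
= b   — absorption

b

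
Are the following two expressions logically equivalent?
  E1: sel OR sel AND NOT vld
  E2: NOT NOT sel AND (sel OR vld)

E1: sel OR sel AND NOT vld
    = sel   [absorption]
E2: NOT NOT sel AND (sel OR vld)
    = sel AND (sel OR vld)   [double negation]
    = sel   [absorption]
Both reduce to sel, so they are equivalent.

Yes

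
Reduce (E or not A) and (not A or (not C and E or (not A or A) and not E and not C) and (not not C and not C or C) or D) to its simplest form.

E and D or not A

(E or not A) and (not A or (not C and E or (not A or A) and not E and not C) and (not not C and not C or C) or D)
= (E or not A) and (not A or (not C and E or (not A or A) and not E and not C) and (C and not C or C) or D)   (double negation)
= (E or not A) and (not A or (not C and E or not E and not C) and (C and not C or C) or D)   (complement / identity)
= (E or not A) and (not A or not C and (C and not C or C) or D)   (distribution)
= E and (not C and (C and not C or C) or D) or not A   (distribution)
= E and (not C and C or D) or not A   (complement / identity)
= E and D or not A   (complement / identity)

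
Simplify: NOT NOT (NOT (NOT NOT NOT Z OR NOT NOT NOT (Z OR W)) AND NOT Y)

Z AND NOT Y

NOT NOT (NOT (NOT NOT NOT Z OR NOT NOT NOT (Z OR W)) AND NOT Y)
= NOT (NOT NOT NOT Z OR NOT NOT NOT (Z OR W)) AND NOT Y   (double negation)
= NOT (NOT NOT NOT Z OR NOT (Z OR W)) AND NOT Y   (double negation)
= NOT (NOT Z OR NOT (Z OR W)) AND NOT Y   (double negation)
= Z AND (Z OR W) AND NOT Y   (De Morgan)
= Z AND NOT Y   (absorption)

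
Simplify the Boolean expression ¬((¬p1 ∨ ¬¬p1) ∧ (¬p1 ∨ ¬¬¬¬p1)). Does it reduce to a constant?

¬((¬p1 ∨ ¬¬p1) ∧ (¬p1 ∨ ¬¬¬¬p1))
= ¬((¬p1 ∨ ¬¬p1) ∧ (¬p1 ∨ ¬¬p1))
= ¬(¬p1 ∨ ¬¬p1)
= p1 ∧ ¬p1
= False

False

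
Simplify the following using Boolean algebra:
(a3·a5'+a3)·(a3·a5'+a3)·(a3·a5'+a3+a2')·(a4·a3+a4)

(a3·a5'+a3)·(a3·a5'+a3)·(a3·a5'+a3+a2')·(a4·a3+a4)
= (a3·a5'+a3)·(a3·a5'+a3)·(a4·a3+a4)
= (a3·a5'+a3)·(a3·a5'+a3)·a4
= (a3·a5'+a3)·a4
= a3·a4

a3·a4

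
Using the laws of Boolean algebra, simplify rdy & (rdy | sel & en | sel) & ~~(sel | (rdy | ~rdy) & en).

rdy & (sel | en)

rdy & (rdy | sel & en | sel) & ~~(sel | (rdy | ~rdy) & en)
= rdy & (rdy | sel & en | sel) & (sel | (rdy | ~rdy) & en)   — double negation
= rdy & (rdy | sel & en | sel) & (sel | en)   — complement / identity
= rdy & (rdy | sel) & (sel | en)   — absorption
= rdy & (sel | en)   — absorption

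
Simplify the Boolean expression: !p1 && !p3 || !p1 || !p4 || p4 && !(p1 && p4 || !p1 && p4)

!p1 || !p4

!p1 && !p3 || !p1 || !p4 || p4 && !(p1 && p4 || !p1 && p4)
= !p1 && !p3 || !p1 || !p4 || p4 && !p4   [distribution]
= !p1 || !p4 || p4 && !p4   [absorption]
= !p1 || !p4   [complement / identity]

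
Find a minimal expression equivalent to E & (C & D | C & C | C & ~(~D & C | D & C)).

E & (C & D | C & C | C & ~(~D & C | D & C))
= E & (C & D | C & C | C & ~C)
= E & (C & D | C)
= E & C

E & C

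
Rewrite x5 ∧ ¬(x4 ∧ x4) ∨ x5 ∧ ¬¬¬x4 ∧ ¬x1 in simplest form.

x5 ∧ ¬x4

x5 ∧ ¬(x4 ∧ x4) ∨ x5 ∧ ¬¬¬x4 ∧ ¬x1
= x5 ∧ ¬x4 ∨ x5 ∧ ¬¬¬x4 ∧ ¬x1   (idempotence)
= x5 ∧ ¬x4 ∨ x5 ∧ ¬x4 ∧ ¬x1   (double negation)
= x5 ∧ ¬x4   (absorption)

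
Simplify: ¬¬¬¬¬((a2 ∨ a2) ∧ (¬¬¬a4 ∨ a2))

¬¬¬¬¬((a2 ∨ a2) ∧ (¬¬¬a4 ∨ a2))
= ¬¬¬¬¬((a2 ∨ a2) ∧ (¬a4 ∨ a2))   [double negation]
= ¬¬¬((a2 ∨ a2) ∧ (¬a4 ∨ a2))   [double negation]
= ¬¬¬(a2 ∨ a2 ∧ ¬a4)   [distribution]
= ¬¬¬a2   [absorption]
= ¬a2   [double negation]

¬a2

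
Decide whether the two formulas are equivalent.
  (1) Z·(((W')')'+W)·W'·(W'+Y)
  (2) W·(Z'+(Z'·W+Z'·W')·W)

E1: Z·(((W')')'+W)·W'·(W'+Y)
    = Z·(((W')')'+W)·W'   (absorption)
    = Z·(W'+W)·W'   (double negation)
    = Z·W'   (complement / identity)
E2: W·(Z'+(Z'·W+Z'·W')·W)
    = W·(Z'+Z'·W)   (distribution)
    = W·Z'   (absorption)
These differ: at W=0, Y=1, Z=1, E1 = 1 but E2 = 0.

No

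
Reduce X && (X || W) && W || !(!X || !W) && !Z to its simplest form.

X && (X || W) && W || !(!X || !W) && !Z
= X && (X || W) && W || X && W && !Z
= X && W || X && W && !Z
= X && W

X && W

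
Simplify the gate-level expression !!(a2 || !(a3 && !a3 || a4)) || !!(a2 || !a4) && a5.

a2 || !a4

!!(a2 || !(a3 && !a3 || a4)) || !!(a2 || !a4) && a5
= !!(a2 || !a4) || !!(a2 || !a4) && a5   — complement / identity
= !!(a2 || !a4)   — absorption
= a2 || !a4   — double negation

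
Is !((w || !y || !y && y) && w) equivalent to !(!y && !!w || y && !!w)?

Yes

E1: !((w || !y || !y && y) && w)
    = !((w || !y) && w)   [complement / identity]
    = !w   [absorption]
E2: !(!y && !!w || y && !!w)
    = !!!w   [distribution]
    = !w   [double negation]
Both reduce to !w, so they are equivalent.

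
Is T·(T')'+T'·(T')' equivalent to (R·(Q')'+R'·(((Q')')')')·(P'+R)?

No

E1: T·(T')'+T'·(T')'
    = (T')'   — distribution
    = T   — double negation
E2: (R·(Q')'+R'·(((Q')')')')·(P'+R)
    = (R·(Q')'+R'·(Q')')·(P'+R)   — double negation
    = (Q')'·(P'+R)   — distribution
    = Q·(P'+R)   — double negation
These differ: at P=1, Q=0, R=0, T=1, E1 = 1 but E2 = 0.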